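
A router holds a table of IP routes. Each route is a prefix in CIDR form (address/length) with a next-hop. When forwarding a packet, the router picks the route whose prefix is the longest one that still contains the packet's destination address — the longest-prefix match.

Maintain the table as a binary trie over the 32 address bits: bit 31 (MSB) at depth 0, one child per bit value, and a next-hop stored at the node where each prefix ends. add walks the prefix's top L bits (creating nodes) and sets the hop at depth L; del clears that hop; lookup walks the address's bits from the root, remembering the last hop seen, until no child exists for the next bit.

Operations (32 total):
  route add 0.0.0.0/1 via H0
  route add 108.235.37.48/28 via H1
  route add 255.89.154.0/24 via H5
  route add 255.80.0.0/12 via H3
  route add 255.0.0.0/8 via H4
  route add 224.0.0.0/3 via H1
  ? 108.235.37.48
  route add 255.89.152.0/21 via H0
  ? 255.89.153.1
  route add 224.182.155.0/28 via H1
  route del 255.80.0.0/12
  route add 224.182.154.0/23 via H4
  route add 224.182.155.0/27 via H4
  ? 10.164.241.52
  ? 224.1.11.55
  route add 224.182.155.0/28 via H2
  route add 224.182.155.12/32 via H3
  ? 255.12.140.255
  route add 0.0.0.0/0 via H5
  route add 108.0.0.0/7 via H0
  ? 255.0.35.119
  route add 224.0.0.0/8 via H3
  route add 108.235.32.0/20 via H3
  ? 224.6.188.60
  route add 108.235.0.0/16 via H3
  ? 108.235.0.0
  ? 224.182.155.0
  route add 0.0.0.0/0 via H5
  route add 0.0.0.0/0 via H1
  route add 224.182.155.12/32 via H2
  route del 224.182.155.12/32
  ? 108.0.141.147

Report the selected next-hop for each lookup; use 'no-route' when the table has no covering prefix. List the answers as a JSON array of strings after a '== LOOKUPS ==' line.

Process each operation:
  + 0.0.0.0/1 (H0) depth=1
  + 108.235.37.48/28 (H1) depth=28
  + 255.89.154.0/24 (H5) depth=24
  + 255.80.0.0/12 (H3) depth=12
  + 255.0.0.0/8 (H4) depth=8
  + 224.0.0.0/3 (H1) depth=3
  Q 108.235.37.48: descend 0110110011101011001001010011 ; hops seen [H0,H1] ; pick H1
  + 255.89.152.0/21 (H0) depth=21
  Q 255.89.153.1: descend 1111111101011001100110 ; hops seen [H1,H4,H3,H0] ; pick H0
  + 224.182.155.0/28 (H1) depth=28
  - 255.80.0.0/12 clear@12
  + 224.182.154.0/23 (H4) depth=23
  + 224.182.155.0/27 (H4) depth=27
  Q 10.164.241.52: descend 0 ; hops seen [H0] ; pick H0
  Q 224.1.11.55: descend 11100000 ; hops seen [H1] ; pick H1
  + 224.182.155.0/28 (H2) depth=28
  + 224.182.155.12/32 (H3) depth=32
  Q 255.12.140.255: descend 111111110 ; hops seen [H1,H4] ; pick H4
  + 0.0.0.0/0 (H5) depth=0
  + 108.0.0.0/7 (H0) depth=7
  Q 255.0.35.119: descend 111111110 ; hops seen [H5,H1,H4] ; pick H4
  + 224.0.0.0/8 (H3) depth=8
  + 108.235.32.0/20 (H3) depth=20
  Q 224.6.188.60: descend 11100000 ; hops seen [H5,H1,H3] ; pick H3
  + 108.235.0.0/16 (H3) depth=16
  Q 108.235.0.0: descend 011011001110101100 ; hops seen [H5,H0,H0,H3] ; pick H3
  Q 224.182.155.0: descend 1110000010110110100110110000 ; hops seen [H5,H1,H3,H4,H4,H2] ; pick H2
  + 0.0.0.0/0 (H5) depth=0
  + 0.0.0.0/0 (H1) depth=0
  + 224.182.155.12/32 (H2) depth=32
  - 224.182.155.12/32 clear@32
  Q 108.0.141.147: descend 01101100 ; hops seen [H1,H0,H0] ; pick H0

== LOOKUPS ==
["H1","H0","H0","H1","H4","H4","H3","H3","H2","H0"]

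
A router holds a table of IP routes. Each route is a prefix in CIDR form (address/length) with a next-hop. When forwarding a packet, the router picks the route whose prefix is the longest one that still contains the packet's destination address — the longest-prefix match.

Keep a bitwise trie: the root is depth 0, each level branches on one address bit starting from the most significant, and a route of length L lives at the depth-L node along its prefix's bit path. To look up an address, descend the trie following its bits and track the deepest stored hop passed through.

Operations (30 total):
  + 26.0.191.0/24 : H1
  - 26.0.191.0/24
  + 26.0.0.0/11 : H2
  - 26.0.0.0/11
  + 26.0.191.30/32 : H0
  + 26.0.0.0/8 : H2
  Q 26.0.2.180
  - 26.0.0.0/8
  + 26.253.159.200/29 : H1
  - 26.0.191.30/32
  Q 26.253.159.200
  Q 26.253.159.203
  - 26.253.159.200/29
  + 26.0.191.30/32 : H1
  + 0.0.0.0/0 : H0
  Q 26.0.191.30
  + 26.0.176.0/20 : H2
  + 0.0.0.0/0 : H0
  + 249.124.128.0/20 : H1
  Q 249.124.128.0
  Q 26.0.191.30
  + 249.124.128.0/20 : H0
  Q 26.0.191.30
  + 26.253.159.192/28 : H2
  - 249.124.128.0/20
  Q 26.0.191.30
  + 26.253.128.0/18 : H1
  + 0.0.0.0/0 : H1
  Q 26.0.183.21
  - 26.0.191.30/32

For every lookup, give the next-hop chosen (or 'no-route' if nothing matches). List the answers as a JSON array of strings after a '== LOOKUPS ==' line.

Process each operation:
  add 26.0.191.0/24 -> H1 at depth 24
  - 26.0.191.0/24 clear@24
  add 26.0.0.0/11 -> H2 at depth 11
  - 26.0.0.0/11 clear@11
  add 26.0.191.30/32 -> H0 at depth 32
  add 26.0.0.0/8 -> H2 at depth 8
  ? 26.0.2.180  path d0:-→d1:-→d2:-→d3:-→d4:-→d5:-→d6:-→d7:-→d8:H2→d9:-→d10:-→d11:-→d12:-→d13:-→d14:-→d15:-→d16:-  best=H2
  - 26.0.0.0/8 clear@8
  add 26.253.159.200/29 -> H1 at depth 29
  - 26.0.191.30/32 clear@32
  ? 26.253.159.200  path d0:-→d1:-→d2:-→d3:-→d4:-→d5:-→d6:-→d7:-→d8:-→d9:-→d10:-→d11:-→d12:-→d13:-→d14:-→d15:-→d16:-→d17:-→d18:-→d19:-→d20:-→d21:-→d22:-→d23:-→d24:-→d25:-→d26:-→d27:-→d28:-→d29:H1  best=H1
  ? 26.253.159.203  path d0:-→d1:-→d2:-→d3:-→d4:-→d5:-→d6:-→d7:-→d8:-→d9:-→d10:-→d11:-→d12:-→d13:-→d14:-→d15:-→d16:-→d17:-→d18:-→d19:-→d20:-→d21:-→d22:-→d23:-→d24:-→d25:-→d26:-→d27:-→d28:-→d29:H1  best=H1
  - 26.253.159.200/29 clear@29
  add 26.0.191.30/32 -> H1 at depth 32
  add 0.0.0.0/0 -> H0 at depth 0
  ? 26.0.191.30  path d0:H0→d1:-→d2:-→d3:-→d4:-→d5:-→d6:-→d7:-→d8:-→d9:-→d10:-→d11:-→d12:-→d13:-→d14:-→d15:-→d16:-→d17:-→d18:-→d19:-→d20:-→d21:-→d22:-→d23:-→d24:-→d25:-→d26:-→d27:-→d28:-→d29:-→d30:-→d31:-→d32:H1  best=H1
  add 26.0.176.0/20 -> H2 at depth 20
  add 0.0.0.0/0 -> H0 at depth 0
  add 249.124.128.0/20 -> H1 at depth 20
  ? 249.124.128.0  path d0:H0→d1:-→d2:-→d3:-→d4:-→d5:-→d6:-→d7:-→d8:-→d9:-→d10:-→d11:-→d12:-→d13:-→d14:-→d15:-→d16:-→d17:-→d18:-→d19:-→d20:H1  best=H1
  ? 26.0.191.30  path d0:H0→d1:-→d2:-→d3:-→d4:-→d5:-→d6:-→d7:-→d8:-→d9:-→d10:-→d11:-→d12:-→d13:-→d14:-→d15:-→d16:-→d17:-→d18:-→d19:-→d20:H2→d21:-→d22:-→d23:-→d24:-→d25:-→d26:-→d27:-→d28:-→d29:-→d30:-→d31:-→d32:H1  best=H1
  add 249.124.128.0/20 -> H0 at depth 20
  ? 26.0.191.30  path d0:H0→d1:-→d2:-→d3:-→d4:-→d5:-→d6:-→d7:-→d8:-→d9:-→d10:-→d11:-→d12:-→d13:-→d14:-→d15:-→d16:-→d17:-→d18:-→d19:-→d20:H2→d21:-→d22:-→d23:-→d24:-→d25:-→d26:-→d27:-→d28:-→d29:-→d30:-→d31:-→d32:H1  best=H1
  add 26.253.159.192/28 -> H2 at depth 28
  - 249.124.128.0/20 clear@20
  ? 26.0.191.30  path d0:H0→d1:-→d2:-→d3:-→d4:-→d5:-→d6:-→d7:-→d8:-→d9:-→d10:-→d11:-→d12:-→d13:-→d14:-→d15:-→d16:-→d17:-→d18:-→d19:-→d20:H2→d21:-→d22:-→d23:-→d24:-→d25:-→d26:-→d27:-→d28:-→d29:-→d30:-→d31:-→d32:H1  best=H1
  add 26.253.128.0/18 -> H1 at depth 18
  add 0.0.0.0/0 -> H1 at depth 0
  ? 26.0.183.21  path d0:H1→d1:-→d2:-→d3:-→d4:-→d5:-→d6:-→d7:-→d8:-→d9:-→d10:-→d11:-→d12:-→d13:-→d14:-→d15:-→d16:-→d17:-→d18:-→d19:-→d20:H2  best=H2
  - 26.0.191.30/32 clear@32

== LOOKUPS ==
["H2","H1","H1","H1","H1","H1","H1","H1","H2"]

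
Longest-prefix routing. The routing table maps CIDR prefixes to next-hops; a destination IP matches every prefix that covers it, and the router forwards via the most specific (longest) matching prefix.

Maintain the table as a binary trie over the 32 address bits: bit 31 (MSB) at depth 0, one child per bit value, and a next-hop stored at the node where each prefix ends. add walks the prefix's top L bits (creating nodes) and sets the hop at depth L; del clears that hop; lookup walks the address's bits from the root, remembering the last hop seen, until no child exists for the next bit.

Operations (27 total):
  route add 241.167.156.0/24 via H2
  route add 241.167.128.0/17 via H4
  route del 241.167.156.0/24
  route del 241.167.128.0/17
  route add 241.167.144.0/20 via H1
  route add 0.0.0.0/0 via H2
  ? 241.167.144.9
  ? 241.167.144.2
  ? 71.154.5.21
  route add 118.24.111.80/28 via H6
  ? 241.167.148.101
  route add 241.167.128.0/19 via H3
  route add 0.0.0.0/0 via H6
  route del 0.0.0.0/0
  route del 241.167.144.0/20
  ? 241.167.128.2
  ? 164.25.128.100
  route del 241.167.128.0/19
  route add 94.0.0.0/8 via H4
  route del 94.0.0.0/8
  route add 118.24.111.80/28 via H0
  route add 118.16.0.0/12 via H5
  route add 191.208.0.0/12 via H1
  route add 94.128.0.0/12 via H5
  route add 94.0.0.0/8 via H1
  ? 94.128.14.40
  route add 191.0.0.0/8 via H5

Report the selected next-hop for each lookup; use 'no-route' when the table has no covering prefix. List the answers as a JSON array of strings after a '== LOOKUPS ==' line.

Apply in order:
  add 241.167.156.0/24 -> H2 at depth 24
  add 241.167.128.0/17 -> H4 at depth 17
  del 241.167.156.0/24 (clear depth 24)
  del 241.167.128.0/17 (clear depth 17)
  add 241.167.144.0/20 -> H1 at depth 20
  add 0.0.0.0/0 -> H2 at depth 0
  ? 241.167.144.9  path d0:H2→d1:-→d2:-→d3:-→d4:-→d5:-→d6:-→d7:-→d8:-→d9:-→d10:-→d11:-→d12:-→d13:-→d14:-→d15:-→d16:-→d17:-→d18:-→d19:-→d20:H1  best=H1
  ? 241.167.144.2  path d0:H2→d1:-→d2:-→d3:-→d4:-→d5:-→d6:-→d7:-→d8:-→d9:-→d10:-→d11:-→d12:-→d13:-→d14:-→d15:-→d16:-→d17:-→d18:-→d19:-→d20:H1  best=H1
  ? 71.154.5.21  path d0:H2  best=H2
  add 118.24.111.80/28 -> H6 at depth 28
  ? 241.167.148.101  path d0:H2→d1:-→d2:-→d3:-→d4:-→d5:-→d6:-→d7:-→d8:-→d9:-→d10:-→d11:-→d12:-→d13:-→d14:-→d15:-→d16:-→d17:-→d18:-→d19:-→d20:H1  best=H1
  add 241.167.128.0/19 -> H3 at depth 19
  add 0.0.0.0/0 -> H6 at depth 0
  del 0.0.0.0/0 (clear depth 0)
  del 241.167.144.0/20 (clear depth 20)
  ? 241.167.128.2  path d0:-→d1:-→d2:-→d3:-→d4:-→d5:-→d6:-→d7:-→d8:-→d9:-→d10:-→d11:-→d12:-→d13:-→d14:-→d15:-→d16:-→d17:-→d18:-→d19:H3  best=H3
  ? 164.25.128.100  path d0:-→d1:-  best=no-route
  del 241.167.128.0/19 (clear depth 19)
  add 94.0.0.0/8 -> H4 at depth 8
  del 94.0.0.0/8 (clear depth 8)
  add 118.24.111.80/28 -> H0 at depth 28
  add 118.16.0.0/12 -> H5 at depth 12
  add 191.208.0.0/12 -> H1 at depth 12
  add 94.128.0.0/12 -> H5 at depth 12
  add 94.0.0.0/8 -> H1 at depth 8
  ? 94.128.14.40  path d0:-→d1:-→d2:-→d3:-→d4:-→d5:-→d6:-→d7:-→d8:H1→d9:-→d10:-→d11:-→d12:H5  best=H5
  add 191.0.0.0/8 -> H5 at depth 8

== LOOKUPS ==
["H1","H1","H2","H1","H3","no-route","H5"]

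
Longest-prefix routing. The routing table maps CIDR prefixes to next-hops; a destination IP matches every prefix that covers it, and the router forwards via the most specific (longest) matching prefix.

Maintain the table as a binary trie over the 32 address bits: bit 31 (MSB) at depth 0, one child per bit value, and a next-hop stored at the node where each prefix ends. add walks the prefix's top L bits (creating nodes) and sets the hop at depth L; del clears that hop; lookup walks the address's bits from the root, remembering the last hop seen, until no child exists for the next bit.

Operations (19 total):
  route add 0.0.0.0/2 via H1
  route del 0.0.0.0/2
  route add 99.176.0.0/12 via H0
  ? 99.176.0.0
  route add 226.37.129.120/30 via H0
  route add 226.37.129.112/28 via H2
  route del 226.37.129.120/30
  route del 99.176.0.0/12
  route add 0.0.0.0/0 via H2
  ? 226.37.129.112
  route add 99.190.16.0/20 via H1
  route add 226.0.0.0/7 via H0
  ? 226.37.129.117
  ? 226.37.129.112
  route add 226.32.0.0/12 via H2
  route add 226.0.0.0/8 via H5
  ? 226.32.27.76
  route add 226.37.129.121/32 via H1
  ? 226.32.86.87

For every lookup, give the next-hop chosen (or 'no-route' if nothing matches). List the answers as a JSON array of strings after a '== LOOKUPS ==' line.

Trace:
  add 0.0.0.0/2 -> H1 at depth 2
  del 0.0.0.0/2 (clear depth 2)
  add 99.176.0.0/12 -> H0 at depth 12
  lookup 99.176.0.0: bits 011000111011 walk d0:-→d1:-→d2:-→d3:-→d4:-→d5:-→d6:-→d7:-→d8:-→d9:-→d10:-→d11:-→d12:H0 -> H0
  add 226.37.129.120/30 -> H0 at depth 30
  add 226.37.129.112/28 -> H2 at depth 28
  del 226.37.129.120/30 (clear depth 30)
  del 99.176.0.0/12 (clear depth 12)
  add 0.0.0.0/0 -> H2 at depth 0
  lookup 226.37.129.112: bits 1110001000100101100000010111 walk d0:H2→d1:-→d2:-→d3:-→d4:-→d5:-→d6:-→d7:-→d8:-→d9:-→d10:-→d11:-→d12:-→d13:-→d14:-→d15:-→d16:-→d17:-→d18:-→d19:-→d20:-→d21:-→d22:-→d23:-→d24:-→d25:-→d26:-→d27:-→d28:H2 -> H2
  add 99.190.16.0/20 -> H1 at depth 20
  add 226.0.0.0/7 -> H0 at depth 7
  lookup 226.37.129.117: bits 1110001000100101100000010111 walk d0:H2→d1:-→d2:-→d3:-→d4:-→d5:-→d6:-→d7:H0→d8:-→d9:-→d10:-→d11:-→d12:-→d13:-→d14:-→d15:-→d16:-→d17:-→d18:-→d19:-→d20:-→d21:-→d22:-→d23:-→d24:-→d25:-→d26:-→d27:-→d28:H2 -> H2
  lookup 226.37.129.112: bits 1110001000100101100000010111 walk d0:H2→d1:-→d2:-→d3:-→d4:-→d5:-→d6:-→d7:H0→d8:-→d9:-→d10:-→d11:-→d12:-→d13:-→d14:-→d15:-→d16:-→d17:-→d18:-→d19:-→d20:-→d21:-→d22:-→d23:-→d24:-→d25:-→d26:-→d27:-→d28:H2 -> H2
  add 226.32.0.0/12 -> H2 at depth 12
  add 226.0.0.0/8 -> H5 at depth 8
  lookup 226.32.27.76: bits 1110001000100 walk d0:H2→d1:-→d2:-→d3:-→d4:-→d5:-→d6:-→d7:H0→d8:H5→d9:-→d10:-→d11:-→d12:H2→d13:- -> H2
  add 226.37.129.121/32 -> H1 at depth 32
  lookup 226.32.86.87: bits 1110001000100 walk d0:H2→d1:-→d2:-→d3:-→d4:-→d5:-→d6:-→d7:H0→d8:H5→d9:-→d10:-→d11:-→d12:H2→d13:- -> H2

== LOOKUPS ==
["H0","H2","H2","H2","H2","H2"]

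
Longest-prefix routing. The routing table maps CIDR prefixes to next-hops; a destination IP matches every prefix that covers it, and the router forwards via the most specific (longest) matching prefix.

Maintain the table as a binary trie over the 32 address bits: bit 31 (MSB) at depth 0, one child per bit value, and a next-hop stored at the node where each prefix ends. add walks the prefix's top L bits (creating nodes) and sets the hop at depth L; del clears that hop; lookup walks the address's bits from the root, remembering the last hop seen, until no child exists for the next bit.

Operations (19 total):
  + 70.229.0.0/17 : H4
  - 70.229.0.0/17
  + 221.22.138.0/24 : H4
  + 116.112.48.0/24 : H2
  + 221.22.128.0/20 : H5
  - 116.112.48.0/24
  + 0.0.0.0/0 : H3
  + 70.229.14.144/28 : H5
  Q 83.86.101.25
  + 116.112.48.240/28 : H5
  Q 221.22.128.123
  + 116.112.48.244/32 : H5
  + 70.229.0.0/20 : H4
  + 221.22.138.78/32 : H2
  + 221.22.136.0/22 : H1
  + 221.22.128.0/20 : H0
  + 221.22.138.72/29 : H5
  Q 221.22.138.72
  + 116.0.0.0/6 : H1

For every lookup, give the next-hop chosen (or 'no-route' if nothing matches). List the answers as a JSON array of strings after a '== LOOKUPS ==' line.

Apply in order:
  + 70.229.0.0/17 (H4) depth=17
  - 70.229.0.0/17 clear@17
  + 221.22.138.0/24 (H4) depth=24
  + 116.112.48.0/24 (H2) depth=24
  + 221.22.128.0/20 (H5) depth=20
  - 116.112.48.0/24 clear@24
  + 0.0.0.0/0 (H3) depth=0
  + 70.229.14.144/28 (H5) depth=28
  ? 83.86.101.25  path d0:H3→d1:-→d2:-→d3:-  best=H3
  + 116.112.48.240/28 (H5) depth=28
  ? 221.22.128.123  path d0:H3→d1:-→d2:-→d3:-→d4:-→d5:-→d6:-→d7:-→d8:-→d9:-→d10:-→d11:-→d12:-→d13:-→d14:-→d15:-→d16:-→d17:-→d18:-→d19:-→d20:H5  best=H5
  + 116.112.48.244/32 (H5) depth=32
  + 70.229.0.0/20 (H4) depth=20
  + 221.22.138.78/32 (H2) depth=32
  + 221.22.136.0/22 (H1) depth=22
  + 221.22.128.0/20 (H0) depth=20
  + 221.22.138.72/29 (H5) depth=29
  ? 221.22.138.72  path d0:H3→d1:-→d2:-→d3:-→d4:-→d5:-→d6:-→d7:-→d8:-→d9:-→d10:-→d11:-→d12:-→d13:-→d14:-→d15:-→d16:-→d17:-→d18:-→d19:-→d20:H0→d21:-→d22:H1→d23:-→d24:H4→d25:-→d26:-→d27:-→d28:-→d29:H5  best=H5
  + 116.0.0.0/6 (H1) depth=6

== LOOKUPS ==
["H3","H5","H5"]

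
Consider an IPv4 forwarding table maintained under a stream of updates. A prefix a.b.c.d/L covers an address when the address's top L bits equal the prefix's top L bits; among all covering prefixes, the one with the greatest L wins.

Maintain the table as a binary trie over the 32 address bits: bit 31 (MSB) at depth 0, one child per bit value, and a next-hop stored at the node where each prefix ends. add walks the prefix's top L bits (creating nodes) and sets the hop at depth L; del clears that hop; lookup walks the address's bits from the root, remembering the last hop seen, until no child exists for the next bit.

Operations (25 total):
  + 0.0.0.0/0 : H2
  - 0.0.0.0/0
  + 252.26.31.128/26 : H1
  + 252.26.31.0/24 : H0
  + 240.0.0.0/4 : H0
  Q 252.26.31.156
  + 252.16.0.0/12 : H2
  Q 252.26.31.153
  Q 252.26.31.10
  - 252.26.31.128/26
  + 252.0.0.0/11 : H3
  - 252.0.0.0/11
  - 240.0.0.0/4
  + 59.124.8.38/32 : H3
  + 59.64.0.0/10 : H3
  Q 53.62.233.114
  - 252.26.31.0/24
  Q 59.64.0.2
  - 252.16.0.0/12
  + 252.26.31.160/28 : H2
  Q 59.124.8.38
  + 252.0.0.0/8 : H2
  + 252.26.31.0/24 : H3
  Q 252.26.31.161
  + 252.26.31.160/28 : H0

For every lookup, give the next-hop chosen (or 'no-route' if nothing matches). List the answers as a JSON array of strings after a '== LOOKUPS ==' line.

Process each operation:
  + 0.0.0.0/0 (H2) depth=0
  del 0.0.0.0/0 (clear depth 0)
  + 252.26.31.128/26 (H1) depth=26
  + 252.26.31.0/24 (H0) depth=24
  + 240.0.0.0/4 (H0) depth=4
  lookup 252.26.31.156: bits 11111100000110100001111110 walk d0:-→d1:-→d2:-→d3:-→d4:H0→d5:-→d6:-→d7:-→d8:-→d9:-→d10:-→d11:-→d12:-→d13:-→d14:-→d15:-→d16:-→d17:-→d18:-→d19:-→d20:-→d21:-→d22:-→d23:-→d24:H0→d25:-→d26:H1 -> H1
  + 252.16.0.0/12 (H2) depth=12
  lookup 252.26.31.153: bits 11111100000110100001111110 walk d0:-→d1:-→d2:-→d3:-→d4:H0→d5:-→d6:-→d7:-→d8:-→d9:-→d10:-→d11:-→d12:H2→d13:-→d14:-→d15:-→d16:-→d17:-→d18:-→d19:-→d20:-→d21:-→d22:-→d23:-→d24:H0→d25:-→d26:H1 -> H1
  lookup 252.26.31.10: bits 111111000001101000011111 walk d0:-→d1:-→d2:-→d3:-→d4:H0→d5:-→d6:-→d7:-→d8:-→d9:-→d10:-→d11:-→d12:H2→d13:-→d14:-→d15:-→d16:-→d17:-→d18:-→d19:-→d20:-→d21:-→d22:-→d23:-→d24:H0 -> H0
  del 252.26.31.128/26 (clear depth 26)
  + 252.0.0.0/11 (H3) depth=11
  del 252.0.0.0/11 (clear depth 11)
  del 240.0.0.0/4 (clear depth 4)
  + 59.124.8.38/32 (H3) depth=32
  + 59.64.0.0/10 (H3) depth=10
  lookup 53.62.233.114: bits 0011 walk d0:-→d1:-→d2:-→d3:-→d4:- -> no-route
  del 252.26.31.0/24 (clear depth 24)
  lookup 59.64.0.2: bits 0011101101 walk d0:-→d1:-→d2:-→d3:-→d4:-→d5:-→d6:-→d7:-→d8:-→d9:-→d10:H3 -> H3
  del 252.16.0.0/12 (clear depth 12)
  + 252.26.31.160/28 (H2) depth=28
  lookup 59.124.8.38: bits 00111011011111000000100000100110 walk d0:-→d1:-→d2:-→d3:-→d4:-→d5:-→d6:-→d7:-→d8:-→d9:-→d10:H3→d11:-→d12:-→d13:-→d14:-→d15:-→d16:-→d17:-→d18:-→d19:-→d20:-→d21:-→d22:-→d23:-→d24:-→d25:-→d26:-→d27:-→d28:-→d29:-→d30:-→d31:-→d32:H3 -> H3
  + 252.0.0.0/8 (H2) depth=8
  + 252.26.31.0/24 (H3) depth=24
  lookup 252.26.31.161: bits 1111110000011010000111111010 walk d0:-→d1:-→d2:-→d3:-→d4:-→d5:-→d6:-→d7:-→d8:H2→d9:-→d10:-→d11:-→d12:-→d13:-→d14:-→d15:-→d16:-→d17:-→d18:-→d19:-→d20:-→d21:-→d22:-→d23:-→d24:H3→d25:-→d26:-→d27:-→d28:H2 -> H2
  + 252.26.31.160/28 (H0) depth=28

== LOOKUPS ==
["H1","H1","H0","no-route","H3","H3","H2"]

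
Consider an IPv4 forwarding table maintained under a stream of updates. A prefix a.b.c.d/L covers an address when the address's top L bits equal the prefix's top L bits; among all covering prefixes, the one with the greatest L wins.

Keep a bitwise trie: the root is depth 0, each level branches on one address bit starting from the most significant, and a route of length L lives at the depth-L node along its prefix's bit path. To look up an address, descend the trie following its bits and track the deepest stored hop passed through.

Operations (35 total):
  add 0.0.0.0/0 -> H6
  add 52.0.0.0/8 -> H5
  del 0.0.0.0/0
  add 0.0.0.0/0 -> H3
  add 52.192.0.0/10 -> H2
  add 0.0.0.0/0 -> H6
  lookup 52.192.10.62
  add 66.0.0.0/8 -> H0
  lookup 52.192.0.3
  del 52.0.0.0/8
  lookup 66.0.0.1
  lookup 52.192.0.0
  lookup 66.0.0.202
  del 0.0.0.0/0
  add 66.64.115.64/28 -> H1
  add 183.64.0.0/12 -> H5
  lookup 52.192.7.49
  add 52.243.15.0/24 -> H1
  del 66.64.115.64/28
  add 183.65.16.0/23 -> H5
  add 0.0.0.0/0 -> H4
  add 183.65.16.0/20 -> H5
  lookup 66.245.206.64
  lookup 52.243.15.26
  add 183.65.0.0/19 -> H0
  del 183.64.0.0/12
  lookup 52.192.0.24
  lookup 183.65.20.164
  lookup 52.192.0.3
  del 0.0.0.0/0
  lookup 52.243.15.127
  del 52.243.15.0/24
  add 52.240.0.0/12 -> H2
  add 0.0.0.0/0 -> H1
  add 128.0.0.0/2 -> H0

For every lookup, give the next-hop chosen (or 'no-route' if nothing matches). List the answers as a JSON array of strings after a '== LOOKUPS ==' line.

Trace:
  add 0.0.0.0/0 -> H6 at depth 0
  add 52.0.0.0/8 -> H5 at depth 8
  del 0.0.0.0/0 (clear depth 0)
  add 0.0.0.0/0 -> H3 at depth 0
  add 52.192.0.0/10 -> H2 at depth 10
  add 0.0.0.0/0 -> H6 at depth 0
  lookup 52.192.10.62: bits 0011010011 walk d0:H6→d1:-→d2:-→d3:-→d4:-→d5:-→d6:-→d7:-→d8:H5→d9:-→d10:H2 -> H2
  add 66.0.0.0/8 -> H0 at depth 8
  lookup 52.192.0.3: bits 0011010011 walk d0:H6→d1:-→d2:-→d3:-→d4:-→d5:-→d6:-→d7:-→d8:H5→d9:-→d10:H2 -> H2
  del 52.0.0.0/8 (clear depth 8)
  lookup 66.0.0.1: bits 01000010 walk d0:H6→d1:-→d2:-→d3:-→d4:-→d5:-→d6:-→d7:-→d8:H0 -> H0
  lookup 52.192.0.0: bits 0011010011 walk d0:H6→d1:-→d2:-→d3:-→d4:-→d5:-→d6:-→d7:-→d8:-→d9:-→d10:H2 -> H2
  lookup 66.0.0.202: bits 01000010 walk d0:H6→d1:-→d2:-→d3:-→d4:-→d5:-→d6:-→d7:-→d8:H0 -> H0
  del 0.0.0.0/0 (clear depth 0)
  add 66.64.115.64/28 -> H1 at depth 28
  add 183.64.0.0/12 -> H5 at depth 12
  lookup 52.192.7.49: bits 0011010011 walk d0:-→d1:-→d2:-→d3:-→d4:-→d5:-→d6:-→d7:-→d8:-→d9:-→d10:H2 -> H2
  add 52.243.15.0/24 -> H1 at depth 24
  del 66.64.115.64/28 (clear depth 28)
  add 183.65.16.0/23 -> H5 at depth 23
  add 0.0.0.0/0 -> H4 at depth 0
  add 183.65.16.0/20 -> H5 at depth 20
  lookup 66.245.206.64: bits 01000010 walk d0:H4→d1:-→d2:-→d3:-→d4:-→d5:-→d6:-→d7:-→d8:H0 -> H0
  lookup 52.243.15.26: bits 001101001111001100001111 walk d0:H4→d1:-→d2:-→d3:-→d4:-→d5:-→d6:-→d7:-→d8:-→d9:-→d10:H2→d11:-→d12:-→d13:-→d14:-→d15:-→d16:-→d17:-→d18:-→d19:-→d20:-→d21:-→d22:-→d23:-→d24:H1 -> H1
  add 183.65.0.0/19 -> H0 at depth 19
  del 183.64.0.0/12 (clear depth 12)
  lookup 52.192.0.24: bits 0011010011 walk d0:H4→d1:-→d2:-→d3:-→d4:-→d5:-→d6:-→d7:-→d8:-→d9:-→d10:H2 -> H2
  lookup 183.65.20.164: bits 101101110100000100010 walk d0:H4→d1:-→d2:-→d3:-→d4:-→d5:-→d6:-→d7:-→d8:-→d9:-→d10:-→d11:-→d12:-→d13:-→d14:-→d15:-→d16:-→d17:-→d18:-→d19:H0→d20:H5→d21:- -> H5
  lookup 52.192.0.3: bits 0011010011 walk d0:H4→d1:-→d2:-→d3:-→d4:-→d5:-→d6:-→d7:-→d8:-→d9:-→d10:H2 -> H2
  del 0.0.0.0/0 (clear depth 0)
  lookup 52.243.15.127: bits 001101001111001100001111 walk d0:-→d1:-→d2:-→d3:-→d4:-→d5:-→d6:-→d7:-→d8:-→d9:-→d10:H2→d11:-→d12:-→d13:-→d14:-→d15:-→d16:-→d17:-→d18:-→d19:-→d20:-→d21:-→d22:-→d23:-→d24:H1 -> H1
  del 52.243.15.0/24 (clear depth 24)
  add 52.240.0.0/12 -> H2 at depth 12
  add 0.0.0.0/0 -> H1 at depth 0
  add 128.0.0.0/2 -> H0 at depth 2

== LOOKUPS ==
["H2","H2","H0","H2","H0","H2","H0","H1","H2","H5","H2","H1"]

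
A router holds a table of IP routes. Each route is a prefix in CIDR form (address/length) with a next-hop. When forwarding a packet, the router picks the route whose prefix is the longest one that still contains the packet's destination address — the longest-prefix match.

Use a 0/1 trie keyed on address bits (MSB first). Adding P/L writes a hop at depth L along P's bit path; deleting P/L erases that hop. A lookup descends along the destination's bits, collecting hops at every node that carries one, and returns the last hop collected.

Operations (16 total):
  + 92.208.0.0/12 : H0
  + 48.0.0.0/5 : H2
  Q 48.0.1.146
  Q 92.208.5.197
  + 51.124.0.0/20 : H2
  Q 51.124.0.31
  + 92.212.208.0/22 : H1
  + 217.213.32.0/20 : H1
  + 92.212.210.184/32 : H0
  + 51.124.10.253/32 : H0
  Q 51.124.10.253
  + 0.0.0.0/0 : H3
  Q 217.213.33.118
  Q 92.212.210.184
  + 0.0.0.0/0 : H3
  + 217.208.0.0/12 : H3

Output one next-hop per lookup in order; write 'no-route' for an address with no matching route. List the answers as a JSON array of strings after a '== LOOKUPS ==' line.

Trace:
  + 92.208.0.0/12 (H0) depth=12
  + 48.0.0.0/5 (H2) depth=5
  ? 48.0.1.146  path d0:-→d1:-→d2:-→d3:-→d4:-→d5:H2  best=H2
  ? 92.208.5.197  path d0:-→d1:-→d2:-→d3:-→d4:-→d5:-→d6:-→d7:-→d8:-→d9:-→d10:-→d11:-→d12:H0  best=H0
  + 51.124.0.0/20 (H2) depth=20
  ? 51.124.0.31  path d0:-→d1:-→d2:-→d3:-→d4:-→d5:H2→d6:-→d7:-→d8:-→d9:-→d10:-→d11:-→d12:-→d13:-→d14:-→d15:-→d16:-→d17:-→d18:-→d19:-→d20:H2  best=H2
  + 92.212.208.0/22 (H1) depth=22
  + 217.213.32.0/20 (H1) depth=20
  + 92.212.210.184/32 (H0) depth=32
  + 51.124.10.253/32 (H0) depth=32
  ? 51.124.10.253  path d0:-→d1:-→d2:-→d3:-→d4:-→d5:H2→d6:-→d7:-→d8:-→d9:-→d10:-→d11:-→d12:-→d13:-→d14:-→d15:-→d16:-→d17:-→d18:-→d19:-→d20:H2→d21:-→d22:-→d23:-→d24:-→d25:-→d26:-→d27:-→d28:-→d29:-→d30:-→d31:-→d32:H0  best=H0
  + 0.0.0.0/0 (H3) depth=0
  ? 217.213.33.118  path d0:H3→d1:-→d2:-→d3:-→d4:-→d5:-→d6:-→d7:-→d8:-→d9:-→d10:-→d11:-→d12:-→d13:-→d14:-→d15:-→d16:-→d17:-→d18:-→d19:-→d20:H1  best=H1
  ? 92.212.210.184  path d0:H3→d1:-→d2:-→d3:-→d4:-→d5:-→d6:-→d7:-→d8:-→d9:-→d10:-→d11:-→d12:H0→d13:-→d14:-→d15:-→d16:-→d17:-→d18:-→d19:-→d20:-→d21:-→d22:H1→d23:-→d24:-→d25:-→d26:-→d27:-→d28:-→d29:-→d30:-→d31:-→d32:H0  best=H0
  + 0.0.0.0/0 (H3) depth=0
  + 217.208.0.0/12 (H3) depth=12

== LOOKUPS ==
["H2","H0","H2","H0","H1","H0"]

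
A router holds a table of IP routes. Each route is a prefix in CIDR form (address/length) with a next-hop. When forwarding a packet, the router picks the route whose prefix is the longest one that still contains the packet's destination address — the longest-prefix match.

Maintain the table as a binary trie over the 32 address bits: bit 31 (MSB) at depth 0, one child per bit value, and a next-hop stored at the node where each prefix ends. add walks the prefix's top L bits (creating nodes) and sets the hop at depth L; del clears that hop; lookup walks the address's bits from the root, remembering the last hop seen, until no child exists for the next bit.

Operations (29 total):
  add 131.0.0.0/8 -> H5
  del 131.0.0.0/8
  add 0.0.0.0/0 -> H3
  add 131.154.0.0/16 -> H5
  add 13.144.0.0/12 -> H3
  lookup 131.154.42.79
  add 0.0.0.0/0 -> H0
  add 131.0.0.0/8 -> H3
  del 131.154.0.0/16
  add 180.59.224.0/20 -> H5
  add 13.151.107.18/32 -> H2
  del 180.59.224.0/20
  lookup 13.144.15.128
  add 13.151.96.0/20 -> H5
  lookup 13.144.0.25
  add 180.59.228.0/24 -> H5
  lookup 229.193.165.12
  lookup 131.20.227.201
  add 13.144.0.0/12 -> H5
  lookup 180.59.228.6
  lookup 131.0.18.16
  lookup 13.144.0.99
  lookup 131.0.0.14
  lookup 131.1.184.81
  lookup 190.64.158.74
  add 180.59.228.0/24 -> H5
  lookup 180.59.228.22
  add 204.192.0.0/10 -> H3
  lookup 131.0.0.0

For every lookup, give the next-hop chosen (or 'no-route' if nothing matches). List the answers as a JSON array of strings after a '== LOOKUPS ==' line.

Apply in order:
  + 131.0.0.0/8 (H5) depth=8
  - 131.0.0.0/8 clear@8
  + 0.0.0.0/0 (H3) depth=0
  + 131.154.0.0/16 (H5) depth=16
  + 13.144.0.0/12 (H3) depth=12
  Q 131.154.42.79: descend 1000001110011010 ; hops seen [H3,H5] ; pick H5
  + 0.0.0.0/0 (H0) depth=0
  + 131.0.0.0/8 (H3) depth=8
  - 131.154.0.0/16 clear@16
  + 180.59.224.0/20 (H5) depth=20
  + 13.151.107.18/32 (H2) depth=32
  - 180.59.224.0/20 clear@20
  Q 13.144.15.128: descend 0000110110010 ; hops seen [H0,H3] ; pick H3
  + 13.151.96.0/20 (H5) depth=20
  Q 13.144.0.25: descend 0000110110010 ; hops seen [H0,H3] ; pick H3
  + 180.59.228.0/24 (H5) depth=24
  Q 229.193.165.12: descend 1 ; hops seen [H0] ; pick H0
  Q 131.20.227.201: descend 10000011 ; hops seen [H0,H3] ; pick H3
  + 13.144.0.0/12 (H5) depth=12
  Q 180.59.228.6: descend 101101000011101111100100 ; hops seen [H0,H5] ; pick H5
  Q 131.0.18.16: descend 10000011 ; hops seen [H0,H3] ; pick H3
  Q 13.144.0.99: descend 0000110110010 ; hops seen [H0,H5] ; pick H5
  Q 131.0.0.14: descend 10000011 ; hops seen [H0,H3] ; pick H3
  Q 131.1.184.81: descend 10000011 ; hops seen [H0,H3] ; pick H3
  Q 190.64.158.74: descend 1011 ; hops seen [H0] ; pick H0
  + 180.59.228.0/24 (H5) depth=24
  Q 180.59.228.22: descend 101101000011101111100100 ; hops seen [H0,H5] ; pick H5
  + 204.192.0.0/10 (H3) depth=10
  Q 131.0.0.0: descend 10000011 ; hops seen [H0,H3] ; pick H3

== LOOKUPS ==
["H5","H3","H3","H0","H3","H5","H3","H5","H3","H3","H0","H5","H3"]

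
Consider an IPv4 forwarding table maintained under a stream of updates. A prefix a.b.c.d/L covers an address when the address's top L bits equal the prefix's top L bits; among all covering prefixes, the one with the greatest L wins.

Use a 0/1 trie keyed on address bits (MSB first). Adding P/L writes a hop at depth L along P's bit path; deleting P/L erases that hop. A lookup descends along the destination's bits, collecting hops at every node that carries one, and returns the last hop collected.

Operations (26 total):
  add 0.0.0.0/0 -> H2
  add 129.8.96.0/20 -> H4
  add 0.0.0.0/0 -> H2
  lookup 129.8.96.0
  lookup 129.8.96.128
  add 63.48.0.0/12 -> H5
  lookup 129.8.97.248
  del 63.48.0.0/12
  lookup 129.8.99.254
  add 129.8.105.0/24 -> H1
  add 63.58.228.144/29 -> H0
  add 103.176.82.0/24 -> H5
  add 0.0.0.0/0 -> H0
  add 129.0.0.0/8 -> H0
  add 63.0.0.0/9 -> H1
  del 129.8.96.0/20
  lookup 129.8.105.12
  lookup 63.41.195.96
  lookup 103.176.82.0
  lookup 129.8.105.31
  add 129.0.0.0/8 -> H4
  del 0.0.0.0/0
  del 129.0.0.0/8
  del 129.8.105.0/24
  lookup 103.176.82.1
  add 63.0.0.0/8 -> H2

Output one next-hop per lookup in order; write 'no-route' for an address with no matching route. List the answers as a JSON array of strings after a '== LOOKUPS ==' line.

Apply in order:
  add 0.0.0.0/0 -> H2 at depth 0
  add 129.8.96.0/20 -> H4 at depth 20
  add 0.0.0.0/0 -> H2 at depth 0
  ? 129.8.96.0  path d0:H2→d1:-→d2:-→d3:-→d4:-→d5:-→d6:-→d7:-→d8:-→d9:-→d10:-→d11:-→d12:-→d13:-→d14:-→d15:-→d16:-→d17:-→d18:-→d19:-→d20:H4  best=H4
  ? 129.8.96.128  path d0:H2→d1:-→d2:-→d3:-→d4:-→d5:-→d6:-→d7:-→d8:-→d9:-→d10:-→d11:-→d12:-→d13:-→d14:-→d15:-→d16:-→d17:-→d18:-→d19:-→d20:H4  best=H4
  add 63.48.0.0/12 -> H5 at depth 12
  ? 129.8.97.248  path d0:H2→d1:-→d2:-→d3:-→d4:-→d5:-→d6:-→d7:-→d8:-→d9:-→d10:-→d11:-→d12:-→d13:-→d14:-→d15:-→d16:-→d17:-→d18:-→d19:-→d20:H4  best=H4
  del 63.48.0.0/12 (clear depth 12)
  ? 129.8.99.254  path d0:H2→d1:-→d2:-→d3:-→d4:-→d5:-→d6:-→d7:-→d8:-→d9:-→d10:-→d11:-→d12:-→d13:-→d14:-→d15:-→d16:-→d17:-→d18:-→d19:-→d20:H4  best=H4
  add 129.8.105.0/24 -> H1 at depth 24
  add 63.58.228.144/29 -> H0 at depth 29
  add 103.176.82.0/24 -> H5 at depth 24
  add 0.0.0.0/0 -> H0 at depth 0
  add 129.0.0.0/8 -> H0 at depth 8
  add 63.0.0.0/9 -> H1 at depth 9
  del 129.8.96.0/20 (clear depth 20)
  ? 129.8.105.12  path d0:H0→d1:-→d2:-→d3:-→d4:-→d5:-→d6:-→d7:-→d8:H0→d9:-→d10:-→d11:-→d12:-→d13:-→d14:-→d15:-→d16:-→d17:-→d18:-→d19:-→d20:-→d21:-→d22:-→d23:-→d24:H1  best=H1
  ? 63.41.195.96  path d0:H0→d1:-→d2:-→d3:-→d4:-→d5:-→d6:-→d7:-→d8:-→d9:H1→d10:-→d11:-  best=H1
  ? 103.176.82.0  path d0:H0→d1:-→d2:-→d3:-→d4:-→d5:-→d6:-→d7:-→d8:-→d9:-→d10:-→d11:-→d12:-→d13:-→d14:-→d15:-→d16:-→d17:-→d18:-→d19:-→d20:-→d21:-→d22:-→d23:-→d24:H5  best=H5
  ? 129.8.105.31  path d0:H0→d1:-→d2:-→d3:-→d4:-→d5:-→d6:-→d7:-→d8:H0→d9:-→d10:-→d11:-→d12:-→d13:-→d14:-→d15:-→d16:-→d17:-→d18:-→d19:-→d20:-→d21:-→d22:-→d23:-→d24:H1  best=H1
  add 129.0.0.0/8 -> H4 at depth 8
  del 0.0.0.0/0 (clear depth 0)
  del 129.0.0.0/8 (clear depth 8)
  del 129.8.105.0/24 (clear depth 24)
  ? 103.176.82.1  path d0:-→d1:-→d2:-→d3:-→d4:-→d5:-→d6:-→d7:-→d8:-→d9:-→d10:-→d11:-→d12:-→d13:-→d14:-→d15:-→d16:-→d17:-→d18:-→d19:-→d20:-→d21:-→d22:-→d23:-→d24:H5  best=H5
  add 63.0.0.0/8 -> H2 at depth 8

== LOOKUPS ==
["H4","H4","H4","H4","H1","H1","H5","H1","H5"]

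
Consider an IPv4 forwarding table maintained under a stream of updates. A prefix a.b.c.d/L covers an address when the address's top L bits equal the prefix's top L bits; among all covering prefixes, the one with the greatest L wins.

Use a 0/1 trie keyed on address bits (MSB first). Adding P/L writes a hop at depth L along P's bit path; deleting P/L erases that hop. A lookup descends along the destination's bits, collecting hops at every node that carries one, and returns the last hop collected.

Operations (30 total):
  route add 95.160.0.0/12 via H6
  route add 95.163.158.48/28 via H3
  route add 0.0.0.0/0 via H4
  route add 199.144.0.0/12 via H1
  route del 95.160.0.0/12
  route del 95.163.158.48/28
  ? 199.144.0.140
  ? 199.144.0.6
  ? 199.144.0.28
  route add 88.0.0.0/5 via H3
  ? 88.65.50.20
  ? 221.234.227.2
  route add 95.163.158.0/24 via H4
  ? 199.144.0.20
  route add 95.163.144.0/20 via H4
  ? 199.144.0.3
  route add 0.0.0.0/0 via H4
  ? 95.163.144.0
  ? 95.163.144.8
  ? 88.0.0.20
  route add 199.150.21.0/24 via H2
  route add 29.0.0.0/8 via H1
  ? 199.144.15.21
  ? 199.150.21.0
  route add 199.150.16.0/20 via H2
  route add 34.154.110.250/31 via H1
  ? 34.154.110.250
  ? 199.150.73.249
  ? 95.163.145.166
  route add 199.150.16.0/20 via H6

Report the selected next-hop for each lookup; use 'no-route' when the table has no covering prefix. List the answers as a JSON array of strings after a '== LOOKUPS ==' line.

Process each operation:
  + 95.160.0.0/12 (H6) depth=12
  + 95.163.158.48/28 (H3) depth=28
  + 0.0.0.0/0 (H4) depth=0
  + 199.144.0.0/12 (H1) depth=12
  del 95.160.0.0/12 (clear depth 12)
  del 95.163.158.48/28 (clear depth 28)
  ? 199.144.0.140  path d0:H4→d1:-→d2:-→d3:-→d4:-→d5:-→d6:-→d7:-→d8:-→d9:-→d10:-→d11:-→d12:H1  best=H1
  ? 199.144.0.6  path d0:H4→d1:-→d2:-→d3:-→d4:-→d5:-→d6:-→d7:-→d8:-→d9:-→d10:-→d11:-→d12:H1  best=H1
  ? 199.144.0.28  path d0:H4→d1:-→d2:-→d3:-→d4:-→d5:-→d6:-→d7:-→d8:-→d9:-→d10:-→d11:-→d12:H1  best=H1
  + 88.0.0.0/5 (H3) depth=5
  ? 88.65.50.20  path d0:H4→d1:-→d2:-→d3:-→d4:-→d5:H3  best=H3
  ? 221.234.227.2  path d0:H4→d1:-→d2:-→d3:-  best=H4
  + 95.163.158.0/24 (H4) depth=24
  ? 199.144.0.20  path d0:H4→d1:-→d2:-→d3:-→d4:-→d5:-→d6:-→d7:-→d8:-→d9:-→d10:-→d11:-→d12:H1  best=H1
  + 95.163.144.0/20 (H4) depth=20
  ? 199.144.0.3  path d0:H4→d1:-→d2:-→d3:-→d4:-→d5:-→d6:-→d7:-→d8:-→d9:-→d10:-→d11:-→d12:H1  best=H1
  + 0.0.0.0/0 (H4) depth=0
  ? 95.163.144.0  path d0:H4→d1:-→d2:-→d3:-→d4:-→d5:H3→d6:-→d7:-→d8:-→d9:-→d10:-→d11:-→d12:-→d13:-→d14:-→d15:-→d16:-→d17:-→d18:-→d19:-→d20:H4  best=H4
  ? 95.163.144.8  path d0:H4→d1:-→d2:-→d3:-→d4:-→d5:H3→d6:-→d7:-→d8:-→d9:-→d10:-→d11:-→d12:-→d13:-→d14:-→d15:-→d16:-→d17:-→d18:-→d19:-→d20:H4  best=H4
  ? 88.0.0.20  path d0:H4→d1:-→d2:-→d3:-→d4:-→d5:H3  best=H3
  + 199.150.21.0/24 (H2) depth=24
  + 29.0.0.0/8 (H1) depth=8
  ? 199.144.15.21  path d0:H4→d1:-→d2:-→d3:-→d4:-→d5:-→d6:-→d7:-→d8:-→d9:-→d10:-→d11:-→d12:H1→d13:-  best=H1
  ? 199.150.21.0  path d0:H4→d1:-→d2:-→d3:-→d4:-→d5:-→d6:-→d7:-→d8:-→d9:-→d10:-→d11:-→d12:H1→d13:-→d14:-→d15:-→d16:-→d17:-→d18:-→d19:-→d20:-→d21:-→d22:-→d23:-→d24:H2  best=H2
  + 199.150.16.0/20 (H2) depth=20
  + 34.154.110.250/31 (H1) depth=31
  ? 34.154.110.250  path d0:H4→d1:-→d2:-→d3:-→d4:-→d5:-→d6:-→d7:-→d8:-→d9:-→d10:-→d11:-→d12:-→d13:-→d14:-→d15:-→d16:-→d17:-→d18:-→d19:-→d20:-→d21:-→d22:-→d23:-→d24:-→d25:-→d26:-→d27:-→d28:-→d29:-→d30:-→d31:H1  best=H1
  ? 199.150.73.249  path d0:H4→d1:-→d2:-→d3:-→d4:-→d5:-→d6:-→d7:-→d8:-→d9:-→d10:-→d11:-→d12:H1→d13:-→d14:-→d15:-→d16:-→d17:-  best=H1
  ? 95.163.145.166  path d0:H4→d1:-→d2:-→d3:-→d4:-→d5:H3→d6:-→d7:-→d8:-→d9:-→d10:-→d11:-→d12:-→d13:-→d14:-→d15:-→d16:-→d17:-→d18:-→d19:-→d20:H4  best=H4
  + 199.150.16.0/20 (H6) depth=20

== LOOKUPS ==
["H1","H1","H1","H3","H4","H1","H1","H4","H4","H3","H1","H2","H1","H1","H4"]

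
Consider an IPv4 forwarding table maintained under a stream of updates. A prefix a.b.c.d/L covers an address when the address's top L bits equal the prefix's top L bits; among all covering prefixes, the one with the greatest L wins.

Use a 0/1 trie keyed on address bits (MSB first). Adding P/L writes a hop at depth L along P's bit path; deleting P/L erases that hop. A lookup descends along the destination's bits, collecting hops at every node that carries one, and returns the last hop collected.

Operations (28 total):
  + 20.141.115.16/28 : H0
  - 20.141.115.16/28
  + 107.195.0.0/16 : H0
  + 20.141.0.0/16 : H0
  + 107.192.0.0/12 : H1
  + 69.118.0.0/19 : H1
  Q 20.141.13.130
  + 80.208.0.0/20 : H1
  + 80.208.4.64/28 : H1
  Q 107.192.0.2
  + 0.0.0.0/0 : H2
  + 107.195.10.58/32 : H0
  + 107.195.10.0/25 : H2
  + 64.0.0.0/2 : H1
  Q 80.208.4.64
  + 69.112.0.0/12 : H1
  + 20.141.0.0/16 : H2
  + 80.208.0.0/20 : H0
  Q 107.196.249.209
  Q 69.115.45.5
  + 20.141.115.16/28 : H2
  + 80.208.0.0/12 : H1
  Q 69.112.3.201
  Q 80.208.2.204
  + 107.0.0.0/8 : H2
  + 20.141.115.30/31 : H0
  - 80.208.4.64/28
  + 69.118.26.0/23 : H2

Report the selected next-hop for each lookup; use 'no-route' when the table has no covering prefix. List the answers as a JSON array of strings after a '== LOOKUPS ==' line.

Process each operation:
  + 20.141.115.16/28 (H0) depth=28
  del 20.141.115.16/28 (clear depth 28)
  + 107.195.0.0/16 (H0) depth=16
  + 20.141.0.0/16 (H0) depth=16
  + 107.192.0.0/12 (H1) depth=12
  + 69.118.0.0/19 (H1) depth=19
  Q 20.141.13.130: descend 00010100100011010 ; hops seen [H0] ; pick H0
  + 80.208.0.0/20 (H1) depth=20
  + 80.208.4.64/28 (H1) depth=28
  Q 107.192.0.2: descend 01101011110000 ; hops seen [H1] ; pick H1
  + 0.0.0.0/0 (H2) depth=0
  + 107.195.10.58/32 (H0) depth=32
  + 107.195.10.0/25 (H2) depth=25
  + 64.0.0.0/2 (H1) depth=2
  Q 80.208.4.64: descend 0101000011010000000001000100 ; hops seen [H2,H1,H1,H1] ; pick H1
  + 69.112.0.0/12 (H1) depth=12
  + 20.141.0.0/16 (H2) depth=16
  + 80.208.0.0/20 (H0) depth=20
  Q 107.196.249.209: descend 0110101111000 ; hops seen [H2,H1,H1] ; pick H1
  Q 69.115.45.5: descend 0100010101110 ; hops seen [H2,H1,H1] ; pick H1
  + 20.141.115.16/28 (H2) depth=28
  + 80.208.0.0/12 (H1) depth=12
  Q 69.112.3.201: descend 0100010101110 ; hops seen [H2,H1,H1] ; pick H1
  Q 80.208.2.204: descend 010100001101000000000 ; hops seen [H2,H1,H1,H0] ; pick H0
  + 107.0.0.0/8 (H2) depth=8
  + 20.141.115.30/31 (H0) depth=31
  del 80.208.4.64/28 (clear depth 28)
  + 69.118.26.0/23 (H2) depth=23

== LOOKUPS ==
["H0","H1","H1","H1","H1","H1","H0"]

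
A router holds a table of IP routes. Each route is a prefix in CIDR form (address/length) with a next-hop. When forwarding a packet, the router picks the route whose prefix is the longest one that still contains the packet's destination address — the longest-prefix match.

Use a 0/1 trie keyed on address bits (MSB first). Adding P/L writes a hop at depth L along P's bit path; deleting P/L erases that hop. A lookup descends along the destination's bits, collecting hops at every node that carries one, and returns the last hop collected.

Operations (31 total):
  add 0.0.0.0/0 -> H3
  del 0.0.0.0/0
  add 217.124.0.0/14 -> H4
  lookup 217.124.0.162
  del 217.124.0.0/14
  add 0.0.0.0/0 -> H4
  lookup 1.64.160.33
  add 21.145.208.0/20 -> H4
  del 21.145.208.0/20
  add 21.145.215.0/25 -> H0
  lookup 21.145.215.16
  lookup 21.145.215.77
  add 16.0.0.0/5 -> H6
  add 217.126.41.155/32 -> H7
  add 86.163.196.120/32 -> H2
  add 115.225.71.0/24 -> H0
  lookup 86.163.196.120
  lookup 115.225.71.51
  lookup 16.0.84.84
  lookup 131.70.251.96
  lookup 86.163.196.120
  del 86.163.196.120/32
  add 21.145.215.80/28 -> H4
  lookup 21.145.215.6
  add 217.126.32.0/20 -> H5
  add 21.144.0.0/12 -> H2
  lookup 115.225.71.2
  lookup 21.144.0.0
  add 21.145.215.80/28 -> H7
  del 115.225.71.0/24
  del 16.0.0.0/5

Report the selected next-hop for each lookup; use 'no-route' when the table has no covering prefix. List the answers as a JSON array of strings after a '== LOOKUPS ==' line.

Trace:
  + 0.0.0.0/0 (H3) depth=0
  del 0.0.0.0/0 (clear depth 0)
  + 217.124.0.0/14 (H4) depth=14
  Q 217.124.0.162: descend 11011001011111 ; hops seen [H4] ; pick H4
  del 217.124.0.0/14 (clear depth 14)
  + 0.0.0.0/0 (H4) depth=0
  Q 1.64.160.33: descend ε ; hops seen [H4] ; pick H4
  + 21.145.208.0/20 (H4) depth=20
  del 21.145.208.0/20 (clear depth 20)
  + 21.145.215.0/25 (H0) depth=25
  Q 21.145.215.16: descend 0001010110010001110101110 ; hops seen [H4,H0] ; pick H0
  Q 21.145.215.77: descend 0001010110010001110101110 ; hops seen [H4,H0] ; pick H0
  + 16.0.0.0/5 (H6) depth=5
  + 217.126.41.155/32 (H7) depth=32
  + 86.163.196.120/32 (H2) depth=32
  + 115.225.71.0/24 (H0) depth=24
  Q 86.163.196.120: descend 01010110101000111100010001111000 ; hops seen [H4,H2] ; pick H2
  Q 115.225.71.51: descend 011100111110000101000111 ; hops seen [H4,H0] ; pick H0
  Q 16.0.84.84: descend 00010 ; hops seen [H4,H6] ; pick H6
  Q 131.70.251.96: descend 1 ; hops seen [H4] ; pick H4
  Q 86.163.196.120: descend 01010110101000111100010001111000 ; hops seen [H4,H2] ; pick H2
  del 86.163.196.120/32 (clear depth 32)
  + 21.145.215.80/28 (H4) depth=28
  Q 21.145.215.6: descend 0001010110010001110101110 ; hops seen [H4,H6,H0] ; pick H0
  + 217.126.32.0/20 (H5) depth=20
  + 21.144.0.0/12 (H2) depth=12
  Q 115.225.71.2: descend 011100111110000101000111 ; hops seen [H4,H0] ; pick H0
  Q 21.144.0.0: descend 000101011001000 ; hops seen [H4,H6,H2] ; pick H2
  + 21.145.215.80/28 (H7) depth=28
  del 115.225.71.0/24 (clear depth 24)
  del 16.0.0.0/5 (clear depth 5)

== LOOKUPS ==
["H4","H4","H0","H0","H2","H0","H6","H4","H2","H0","H0","H2"]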